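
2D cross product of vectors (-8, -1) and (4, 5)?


u x v = u_x*v_y - u_y*v_x = (-8)*5 - (-1)*4
= (-40) - (-4) = -36

-36


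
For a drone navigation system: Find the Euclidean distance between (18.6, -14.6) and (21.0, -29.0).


dx=2.4, dy=-14.4
d^2 = 2.4^2 + (-14.4)^2 = 213.12
d = sqrt(213.12) = 14.5986

14.5986


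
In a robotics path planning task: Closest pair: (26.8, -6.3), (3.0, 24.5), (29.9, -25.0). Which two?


d(P0,P1) = 38.924, d(P0,P2) = 18.9552, d(P1,P2) = 56.337
Closest: P0 and P2

Closest pair: (26.8, -6.3) and (29.9, -25.0), distance = 18.9552


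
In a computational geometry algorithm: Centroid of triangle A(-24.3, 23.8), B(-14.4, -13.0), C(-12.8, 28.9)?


Centroid = ((x_A+x_B+x_C)/3, (y_A+y_B+y_C)/3)
= (((-24.3)+(-14.4)+(-12.8))/3, (23.8+(-13)+28.9)/3)
= (-17.1667, 13.2333)

(-17.1667, 13.2333)


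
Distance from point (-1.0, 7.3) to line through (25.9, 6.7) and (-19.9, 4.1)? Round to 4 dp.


|cross product| = 97.42
|line direction| = sqrt(2104.4) = 45.8737
Distance = 97.42/sqrt(2104.4) = 2.1237

2.1237


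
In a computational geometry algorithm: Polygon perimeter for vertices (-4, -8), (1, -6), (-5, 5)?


Sides: (-4, -8)->(1, -6): sqrt(29) = 5.385165, (1, -6)->(-5, 5): sqrt(157) = 12.529964, (-5, 5)->(-4, -8): sqrt(170) = 13.038405
Sum = 30.953534
Perimeter = 30.9535

30.9535


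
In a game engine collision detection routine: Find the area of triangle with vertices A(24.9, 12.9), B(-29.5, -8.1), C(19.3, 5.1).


Area = |x_A(y_B-y_C) + x_B(y_C-y_A) + x_C(y_A-y_B)|/2
= |(-328.68) + 230.1 + 405.3|/2
= 306.72/2 = 153.36

153.36


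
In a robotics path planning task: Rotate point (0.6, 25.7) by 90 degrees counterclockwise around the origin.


90° CCW: (x,y) -> (-y, x)
(0.6,25.7) -> (-25.7, 0.6)

(-25.7, 0.6)


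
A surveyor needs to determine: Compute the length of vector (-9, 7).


|u| = sqrt((-9)^2 + 7^2) = sqrt(130) = 11.4018

11.4018


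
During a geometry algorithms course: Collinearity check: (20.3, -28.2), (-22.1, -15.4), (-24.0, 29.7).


Cross product: ((-22.1)-20.3)*(29.7-(-28.2)) - ((-15.4)-(-28.2))*((-24)-20.3)
= -1887.92

No, not collinear


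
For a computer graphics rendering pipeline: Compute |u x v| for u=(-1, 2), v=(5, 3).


|u x v| = |(-1)*3 - 2*5|
= |(-3) - 10| = 13

13


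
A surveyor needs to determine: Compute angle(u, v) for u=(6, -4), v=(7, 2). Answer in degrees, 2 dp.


u.v = 34, |u| = sqrt(52) = 7.2111, |v| = sqrt(53) = 7.2801
cos(theta) = u.v/(|u||v|) = 34/sqrt(2756) = 0.647648
theta = acos(0.647648) = 49.64 degrees

49.64 degrees


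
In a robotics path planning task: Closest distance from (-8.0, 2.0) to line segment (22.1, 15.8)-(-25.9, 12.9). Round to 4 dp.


Project P onto AB: t = 0.6421 (clamped to [0,1])
Closest point on segment: (-8.7212, 13.9379)
Distance: 11.9597

11.9597


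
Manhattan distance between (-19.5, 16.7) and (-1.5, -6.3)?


|(-19.5)-(-1.5)| + |16.7-(-6.3)| = 18 + 23 = 41

41


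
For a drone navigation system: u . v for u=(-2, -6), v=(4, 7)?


u . v = u_x*v_x + u_y*v_y = (-2)*4 + (-6)*7
= (-8) + (-42) = -50

-50


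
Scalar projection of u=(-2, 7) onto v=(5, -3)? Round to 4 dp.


u.v = -31, |v| = sqrt(34) = 5.831
Scalar projection = u.v / |v| = -31 / sqrt(34) = -5.3165

-5.3165


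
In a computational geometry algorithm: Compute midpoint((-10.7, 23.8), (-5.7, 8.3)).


M = (((-10.7)+(-5.7))/2, (23.8+8.3)/2)
= (-8.2, 16.05)

(-8.2, 16.05)


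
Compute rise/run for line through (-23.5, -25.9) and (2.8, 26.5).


slope = (y2-y1)/(x2-x1) = (26.5-(-25.9))/(2.8-(-23.5)) = 52.4/26.3 = 1.9924

1.9924


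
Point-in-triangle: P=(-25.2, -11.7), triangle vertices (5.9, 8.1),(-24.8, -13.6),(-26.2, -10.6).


Cross products: AB x AP = -67.01, BC x BP = -1.46, CA x CP = -54.01
All same sign? yes

Yes, inside


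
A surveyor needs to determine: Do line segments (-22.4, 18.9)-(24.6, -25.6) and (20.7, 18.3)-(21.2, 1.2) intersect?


Cross products: d1=-736.71, d2=44.74, d3=1889.75, d4=1108.3
d1*d2 < 0 and d3*d4 < 0? no

No, they don't intersect


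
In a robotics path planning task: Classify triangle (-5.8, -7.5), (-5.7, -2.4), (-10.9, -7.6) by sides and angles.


Side lengths squared: AB^2=26.02, BC^2=54.08, CA^2=26.02
Sorted: [26.02, 26.02, 54.08]
By sides: Isosceles, By angles: Obtuse

Isosceles, Obtuse


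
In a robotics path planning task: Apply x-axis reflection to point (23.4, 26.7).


Reflection over x-axis: (x,y) -> (x,-y)
(23.4, 26.7) -> (23.4, -26.7)

(23.4, -26.7)


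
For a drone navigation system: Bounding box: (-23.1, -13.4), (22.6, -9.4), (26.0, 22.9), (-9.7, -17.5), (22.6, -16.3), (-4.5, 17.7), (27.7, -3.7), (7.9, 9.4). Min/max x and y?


x range: [-23.1, 27.7]
y range: [-17.5, 22.9]
Bounding box: (-23.1,-17.5) to (27.7,22.9)

(-23.1,-17.5) to (27.7,22.9)


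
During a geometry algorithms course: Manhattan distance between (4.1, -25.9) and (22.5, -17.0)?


|4.1-22.5| + |(-25.9)-(-17)| = 18.4 + 8.9 = 27.3

27.3


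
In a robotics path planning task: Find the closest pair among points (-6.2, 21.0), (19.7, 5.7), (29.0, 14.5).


d(P0,P1) = 30.0816, d(P0,P2) = 35.7951, d(P1,P2) = 12.8035
Closest: P1 and P2

Closest pair: (19.7, 5.7) and (29.0, 14.5), distance = 12.8035


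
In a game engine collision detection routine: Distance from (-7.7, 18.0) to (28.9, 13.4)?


dx=36.6, dy=-4.6
d^2 = 36.6^2 + (-4.6)^2 = 1360.72
d = sqrt(1360.72) = 36.8879

36.8879


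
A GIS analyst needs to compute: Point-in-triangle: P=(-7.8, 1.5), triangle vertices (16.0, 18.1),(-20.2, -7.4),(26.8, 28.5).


Cross products: AB x AP = -5.98, BC x BP = -26.86, CA x CP = -68.24
All same sign? yes

Yes, inside


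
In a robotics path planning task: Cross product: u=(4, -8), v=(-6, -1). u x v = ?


u x v = u_x*v_y - u_y*v_x = 4*(-1) - (-8)*(-6)
= (-4) - 48 = -52

-52


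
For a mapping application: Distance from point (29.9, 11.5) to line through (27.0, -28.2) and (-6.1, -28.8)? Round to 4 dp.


|cross product| = 1312.33
|line direction| = sqrt(1095.97) = 33.1054
Distance = 1312.33/sqrt(1095.97) = 39.6409

39.6409


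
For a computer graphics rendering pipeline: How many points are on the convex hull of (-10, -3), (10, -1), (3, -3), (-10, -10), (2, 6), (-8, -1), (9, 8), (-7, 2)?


Convex hull vertices (CCW): (-10, -10), (10, -1), (9, 8), (2, 6), (-7, 2), (-10, -3)
Count = 6

6


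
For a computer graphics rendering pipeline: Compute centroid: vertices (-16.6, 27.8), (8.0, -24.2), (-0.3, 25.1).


Centroid = ((x_A+x_B+x_C)/3, (y_A+y_B+y_C)/3)
= (((-16.6)+8+(-0.3))/3, (27.8+(-24.2)+25.1)/3)
= (-2.9667, 9.5667)

(-2.9667, 9.5667)


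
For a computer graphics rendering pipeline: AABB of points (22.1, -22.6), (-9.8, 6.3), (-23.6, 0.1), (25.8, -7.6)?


x range: [-23.6, 25.8]
y range: [-22.6, 6.3]
Bounding box: (-23.6,-22.6) to (25.8,6.3)

(-23.6,-22.6) to (25.8,6.3)


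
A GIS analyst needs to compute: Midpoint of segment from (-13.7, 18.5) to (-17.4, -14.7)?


M = (((-13.7)+(-17.4))/2, (18.5+(-14.7))/2)
= (-15.55, 1.9)

(-15.55, 1.9)


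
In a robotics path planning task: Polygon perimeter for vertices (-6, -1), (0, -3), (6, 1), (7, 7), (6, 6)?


Sides: (-6, -1)->(0, -3): sqrt(40) = 6.324555, (0, -3)->(6, 1): sqrt(52) = 7.211103, (6, 1)->(7, 7): sqrt(37) = 6.082763, (7, 7)->(6, 6): sqrt(2) = 1.414214, (6, 6)->(-6, -1): sqrt(193) = 13.892444
Sum = 34.925079
Perimeter = 34.9251

34.9251


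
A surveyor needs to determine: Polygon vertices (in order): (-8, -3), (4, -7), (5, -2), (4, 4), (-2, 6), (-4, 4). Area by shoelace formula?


Shoelace sum: ((-8)*(-7) - 4*(-3)) + (4*(-2) - 5*(-7)) + (5*4 - 4*(-2)) + (4*6 - (-2)*4) + ((-2)*4 - (-4)*6) + ((-4)*(-3) - (-8)*4)
= 215
Area = |215|/2 = 107.5

107.5


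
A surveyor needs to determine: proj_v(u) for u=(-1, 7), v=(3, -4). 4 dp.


u.v = -31, |v| = sqrt(25) = 5
Scalar projection = u.v / |v| = -31 / sqrt(25) = -6.2

-6.2


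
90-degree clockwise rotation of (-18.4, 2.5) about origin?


90° CW: (x,y) -> (y, -x)
(-18.4,2.5) -> (2.5, 18.4)

(2.5, 18.4)


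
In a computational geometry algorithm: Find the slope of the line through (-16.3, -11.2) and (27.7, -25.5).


slope = (y2-y1)/(x2-x1) = ((-25.5)-(-11.2))/(27.7-(-16.3)) = (-14.3)/44 = -0.325

-0.325


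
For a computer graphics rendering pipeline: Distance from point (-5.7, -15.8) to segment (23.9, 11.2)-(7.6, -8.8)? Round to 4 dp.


Project P onto AB: t = 1 (clamped to [0,1])
Closest point on segment: (7.6, -8.8)
Distance: 15.0296

15.0296


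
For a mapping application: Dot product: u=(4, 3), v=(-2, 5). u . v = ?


u . v = u_x*v_x + u_y*v_y = 4*(-2) + 3*5
= (-8) + 15 = 7

7


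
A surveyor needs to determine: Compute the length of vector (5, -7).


|u| = sqrt(5^2 + (-7)^2) = sqrt(74) = 8.6023

8.6023


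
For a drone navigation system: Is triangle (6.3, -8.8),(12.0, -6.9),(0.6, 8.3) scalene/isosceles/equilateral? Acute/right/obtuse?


Side lengths squared: AB^2=36.1, BC^2=361, CA^2=324.9
Sorted: [36.1, 324.9, 361]
By sides: Scalene, By angles: Right

Scalene, Right


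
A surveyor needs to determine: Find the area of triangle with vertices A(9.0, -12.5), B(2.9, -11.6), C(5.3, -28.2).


Area = |x_A(y_B-y_C) + x_B(y_C-y_A) + x_C(y_A-y_B)|/2
= |149.4 + (-45.53) + (-4.77)|/2
= 99.1/2 = 49.55

49.55


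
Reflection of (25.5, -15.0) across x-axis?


Reflection over x-axis: (x,y) -> (x,-y)
(25.5, -15) -> (25.5, 15)

(25.5, 15)


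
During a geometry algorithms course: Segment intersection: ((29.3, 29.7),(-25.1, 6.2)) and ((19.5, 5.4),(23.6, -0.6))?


Cross products: d1=158.43, d2=-264.32, d3=1091.62, d4=1514.37
d1*d2 < 0 and d3*d4 < 0? no

No, they don't intersect


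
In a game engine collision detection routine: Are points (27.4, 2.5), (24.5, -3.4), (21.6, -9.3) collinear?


Cross product: (24.5-27.4)*((-9.3)-2.5) - ((-3.4)-2.5)*(21.6-27.4)
= 0

Yes, collinear


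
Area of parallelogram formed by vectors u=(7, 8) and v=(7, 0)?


|u x v| = |7*0 - 8*7|
= |0 - 56| = 56

56


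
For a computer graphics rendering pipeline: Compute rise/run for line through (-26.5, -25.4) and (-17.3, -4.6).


slope = (y2-y1)/(x2-x1) = ((-4.6)-(-25.4))/((-17.3)-(-26.5)) = 20.8/9.2 = 2.2609

2.2609


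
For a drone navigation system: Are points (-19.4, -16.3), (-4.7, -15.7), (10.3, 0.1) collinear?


Cross product: ((-4.7)-(-19.4))*(0.1-(-16.3)) - ((-15.7)-(-16.3))*(10.3-(-19.4))
= 223.26

No, not collinear


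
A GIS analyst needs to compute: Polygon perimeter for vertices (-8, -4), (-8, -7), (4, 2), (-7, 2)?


Sides: (-8, -4)->(-8, -7): sqrt(9) = 3, (-8, -7)->(4, 2): sqrt(225) = 15, (4, 2)->(-7, 2): sqrt(121) = 11, (-7, 2)->(-8, -4): sqrt(37) = 6.082763
Sum = 35.082763
Perimeter = 35.0828

35.0828


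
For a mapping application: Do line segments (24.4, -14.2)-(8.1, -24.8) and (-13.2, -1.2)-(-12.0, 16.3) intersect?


Cross products: d1=-673.6, d2=-401.07, d3=-610.46, d4=-882.99
d1*d2 < 0 and d3*d4 < 0? no

No, they don't intersect


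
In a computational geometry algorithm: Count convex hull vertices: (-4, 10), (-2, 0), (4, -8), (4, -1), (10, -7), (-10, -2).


Convex hull vertices (CCW): (-10, -2), (4, -8), (10, -7), (-4, 10)
Count = 4

4


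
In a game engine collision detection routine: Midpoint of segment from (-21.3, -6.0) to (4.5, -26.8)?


M = (((-21.3)+4.5)/2, ((-6)+(-26.8))/2)
= (-8.4, -16.4)

(-8.4, -16.4)


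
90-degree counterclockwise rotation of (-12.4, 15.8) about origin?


90° CCW: (x,y) -> (-y, x)
(-12.4,15.8) -> (-15.8, -12.4)

(-15.8, -12.4)


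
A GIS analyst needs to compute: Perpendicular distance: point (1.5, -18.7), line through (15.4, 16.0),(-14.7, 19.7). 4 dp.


|cross product| = 1095.9
|line direction| = sqrt(919.7) = 30.3266
Distance = 1095.9/sqrt(919.7) = 36.1366

36.1366


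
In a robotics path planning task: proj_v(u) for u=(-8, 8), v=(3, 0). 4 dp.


u.v = -24, |v| = sqrt(9) = 3
Scalar projection = u.v / |v| = -24 / sqrt(9) = -8

-8


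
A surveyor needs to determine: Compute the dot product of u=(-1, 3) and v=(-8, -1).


u . v = u_x*v_x + u_y*v_y = (-1)*(-8) + 3*(-1)
= 8 + (-3) = 5

5


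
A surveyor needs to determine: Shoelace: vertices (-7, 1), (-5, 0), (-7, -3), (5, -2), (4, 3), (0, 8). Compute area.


Shoelace sum: ((-7)*0 - (-5)*1) + ((-5)*(-3) - (-7)*0) + ((-7)*(-2) - 5*(-3)) + (5*3 - 4*(-2)) + (4*8 - 0*3) + (0*1 - (-7)*8)
= 160
Area = |160|/2 = 80

80


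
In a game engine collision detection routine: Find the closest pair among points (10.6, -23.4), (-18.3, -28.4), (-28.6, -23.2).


d(P0,P1) = 29.3293, d(P0,P2) = 39.2005, d(P1,P2) = 11.5382
Closest: P1 and P2

Closest pair: (-18.3, -28.4) and (-28.6, -23.2), distance = 11.5382


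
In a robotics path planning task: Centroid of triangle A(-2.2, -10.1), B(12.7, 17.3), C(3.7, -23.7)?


Centroid = ((x_A+x_B+x_C)/3, (y_A+y_B+y_C)/3)
= (((-2.2)+12.7+3.7)/3, ((-10.1)+17.3+(-23.7))/3)
= (4.7333, -5.5)

(4.7333, -5.5)


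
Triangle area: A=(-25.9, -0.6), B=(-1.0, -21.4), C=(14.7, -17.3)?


Area = |x_A(y_B-y_C) + x_B(y_C-y_A) + x_C(y_A-y_B)|/2
= |106.19 + 16.7 + 305.76|/2
= 428.65/2 = 214.325

214.325


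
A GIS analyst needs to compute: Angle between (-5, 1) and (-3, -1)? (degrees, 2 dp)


u.v = 14, |u| = sqrt(26) = 5.099, |v| = sqrt(10) = 3.1623
cos(theta) = u.v/(|u||v|) = 14/sqrt(260) = 0.868243
theta = acos(0.868243) = 29.74 degrees

29.74 degrees


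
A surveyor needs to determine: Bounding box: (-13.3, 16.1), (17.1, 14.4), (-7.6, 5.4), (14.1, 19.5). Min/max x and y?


x range: [-13.3, 17.1]
y range: [5.4, 19.5]
Bounding box: (-13.3,5.4) to (17.1,19.5)

(-13.3,5.4) to (17.1,19.5)


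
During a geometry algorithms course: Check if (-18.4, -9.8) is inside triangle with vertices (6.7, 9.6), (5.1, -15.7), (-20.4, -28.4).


Cross products: AB x AP = -603.99, BC x BP = -448.9, CA x CP = 428.06
All same sign? no

No, outside


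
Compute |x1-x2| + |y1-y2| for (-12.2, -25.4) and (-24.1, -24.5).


|(-12.2)-(-24.1)| + |(-25.4)-(-24.5)| = 11.9 + 0.9 = 12.8

12.8


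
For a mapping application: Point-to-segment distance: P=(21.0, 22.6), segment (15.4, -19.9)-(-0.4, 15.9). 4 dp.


Project P onto AB: t = 0.9358 (clamped to [0,1])
Closest point on segment: (0.6139, 13.6028)
Distance: 22.2833

22.2833


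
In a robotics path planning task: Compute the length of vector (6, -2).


|u| = sqrt(6^2 + (-2)^2) = sqrt(40) = 6.3246

6.3246


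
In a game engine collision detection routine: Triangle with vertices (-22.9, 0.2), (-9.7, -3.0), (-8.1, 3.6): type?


Side lengths squared: AB^2=184.48, BC^2=46.12, CA^2=230.6
Sorted: [46.12, 184.48, 230.6]
By sides: Scalene, By angles: Right

Scalene, Right


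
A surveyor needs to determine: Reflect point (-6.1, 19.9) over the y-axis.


Reflection over y-axis: (x,y) -> (-x,y)
(-6.1, 19.9) -> (6.1, 19.9)

(6.1, 19.9)


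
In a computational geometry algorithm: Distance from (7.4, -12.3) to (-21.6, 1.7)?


dx=-29, dy=14
d^2 = (-29)^2 + 14^2 = 1037
d = sqrt(1037) = 32.2025

32.2025


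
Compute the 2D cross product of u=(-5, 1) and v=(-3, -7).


u x v = u_x*v_y - u_y*v_x = (-5)*(-7) - 1*(-3)
= 35 - (-3) = 38

38


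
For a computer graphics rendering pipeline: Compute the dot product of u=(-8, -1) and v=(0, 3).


u . v = u_x*v_x + u_y*v_y = (-8)*0 + (-1)*3
= 0 + (-3) = -3

-3


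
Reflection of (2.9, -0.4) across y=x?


Reflection over y=x: (x,y) -> (y,x)
(2.9, -0.4) -> (-0.4, 2.9)

(-0.4, 2.9)


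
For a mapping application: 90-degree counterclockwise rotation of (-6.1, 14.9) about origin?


90° CCW: (x,y) -> (-y, x)
(-6.1,14.9) -> (-14.9, -6.1)

(-14.9, -6.1)


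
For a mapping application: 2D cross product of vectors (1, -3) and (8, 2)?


u x v = u_x*v_y - u_y*v_x = 1*2 - (-3)*8
= 2 - (-24) = 26

26


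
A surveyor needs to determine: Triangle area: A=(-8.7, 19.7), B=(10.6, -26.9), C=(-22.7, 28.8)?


Area = |x_A(y_B-y_C) + x_B(y_C-y_A) + x_C(y_A-y_B)|/2
= |484.59 + 96.46 + (-1057.82)|/2
= 476.77/2 = 238.385

238.385


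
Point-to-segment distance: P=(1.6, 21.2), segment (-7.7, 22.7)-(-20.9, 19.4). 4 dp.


Project P onto AB: t = 0 (clamped to [0,1])
Closest point on segment: (-7.7, 22.7)
Distance: 9.4202

9.4202


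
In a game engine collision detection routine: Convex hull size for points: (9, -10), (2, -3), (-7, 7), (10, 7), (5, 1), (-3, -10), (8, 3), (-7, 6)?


Convex hull vertices (CCW): (-7, 6), (-3, -10), (9, -10), (10, 7), (-7, 7)
Count = 5

5


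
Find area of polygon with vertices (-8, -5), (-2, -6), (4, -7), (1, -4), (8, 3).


Shoelace sum: ((-8)*(-6) - (-2)*(-5)) + ((-2)*(-7) - 4*(-6)) + (4*(-4) - 1*(-7)) + (1*3 - 8*(-4)) + (8*(-5) - (-8)*3)
= 86
Area = |86|/2 = 43

43


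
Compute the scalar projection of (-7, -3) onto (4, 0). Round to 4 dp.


u.v = -28, |v| = sqrt(16) = 4
Scalar projection = u.v / |v| = -28 / sqrt(16) = -7

-7


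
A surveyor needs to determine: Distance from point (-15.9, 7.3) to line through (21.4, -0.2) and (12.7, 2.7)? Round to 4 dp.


|cross product| = 42.92
|line direction| = sqrt(84.1) = 9.1706
Distance = 42.92/sqrt(84.1) = 4.6802

4.6802


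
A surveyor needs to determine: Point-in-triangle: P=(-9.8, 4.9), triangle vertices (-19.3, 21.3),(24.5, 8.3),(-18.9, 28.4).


Cross products: AB x AP = -594.82, BC x BP = 836.99, CA x CP = 74.01
All same sign? no

No, outside


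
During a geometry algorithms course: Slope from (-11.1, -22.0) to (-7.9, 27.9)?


slope = (y2-y1)/(x2-x1) = (27.9-(-22))/((-7.9)-(-11.1)) = 49.9/3.2 = 15.5937

15.5937


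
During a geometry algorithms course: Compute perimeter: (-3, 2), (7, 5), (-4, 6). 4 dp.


Sides: (-3, 2)->(7, 5): sqrt(109) = 10.440307, (7, 5)->(-4, 6): sqrt(122) = 11.045361, (-4, 6)->(-3, 2): sqrt(17) = 4.123106
Sum = 25.608774
Perimeter = 25.6088

25.6088


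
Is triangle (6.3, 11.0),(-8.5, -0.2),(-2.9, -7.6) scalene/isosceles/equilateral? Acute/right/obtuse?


Side lengths squared: AB^2=344.48, BC^2=86.12, CA^2=430.6
Sorted: [86.12, 344.48, 430.6]
By sides: Scalene, By angles: Right

Scalene, Right


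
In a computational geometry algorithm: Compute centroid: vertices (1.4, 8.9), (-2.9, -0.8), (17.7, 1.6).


Centroid = ((x_A+x_B+x_C)/3, (y_A+y_B+y_C)/3)
= ((1.4+(-2.9)+17.7)/3, (8.9+(-0.8)+1.6)/3)
= (5.4, 3.2333)

(5.4, 3.2333)


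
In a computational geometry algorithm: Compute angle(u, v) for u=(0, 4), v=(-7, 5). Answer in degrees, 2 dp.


u.v = 20, |u| = sqrt(16) = 4, |v| = sqrt(74) = 8.6023
cos(theta) = u.v/(|u||v|) = 20/sqrt(1184) = 0.581238
theta = acos(0.581238) = 54.46 degrees

54.46 degrees


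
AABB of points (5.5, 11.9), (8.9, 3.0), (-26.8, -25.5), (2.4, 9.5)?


x range: [-26.8, 8.9]
y range: [-25.5, 11.9]
Bounding box: (-26.8,-25.5) to (8.9,11.9)

(-26.8,-25.5) to (8.9,11.9)


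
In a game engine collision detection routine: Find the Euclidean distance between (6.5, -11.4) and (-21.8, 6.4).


dx=-28.3, dy=17.8
d^2 = (-28.3)^2 + 17.8^2 = 1117.73
d = sqrt(1117.73) = 33.4325

33.4325


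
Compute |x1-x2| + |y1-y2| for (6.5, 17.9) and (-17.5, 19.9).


|6.5-(-17.5)| + |17.9-19.9| = 24 + 2 = 26

26


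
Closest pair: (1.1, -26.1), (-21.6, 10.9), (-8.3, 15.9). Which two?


d(P0,P1) = 43.4084, d(P0,P2) = 43.0391, d(P1,P2) = 14.2088
Closest: P1 and P2

Closest pair: (-21.6, 10.9) and (-8.3, 15.9), distance = 14.2088


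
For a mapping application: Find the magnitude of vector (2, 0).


|u| = sqrt(2^2 + 0^2) = sqrt(4) = 2

2


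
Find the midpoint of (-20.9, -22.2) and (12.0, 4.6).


M = (((-20.9)+12)/2, ((-22.2)+4.6)/2)
= (-4.45, -8.8)

(-4.45, -8.8)


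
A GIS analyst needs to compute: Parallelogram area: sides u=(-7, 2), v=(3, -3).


|u x v| = |(-7)*(-3) - 2*3|
= |21 - 6| = 15

15


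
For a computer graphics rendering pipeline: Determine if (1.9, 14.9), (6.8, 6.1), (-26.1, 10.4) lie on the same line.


Cross product: (6.8-1.9)*(10.4-14.9) - (6.1-14.9)*((-26.1)-1.9)
= -268.45

No, not collinear


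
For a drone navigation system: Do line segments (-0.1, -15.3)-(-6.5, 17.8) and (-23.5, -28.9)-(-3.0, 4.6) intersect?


Cross products: d1=-505.1, d2=387.85, d3=861.58, d4=-31.37
d1*d2 < 0 and d3*d4 < 0? yes

Yes, they intersect


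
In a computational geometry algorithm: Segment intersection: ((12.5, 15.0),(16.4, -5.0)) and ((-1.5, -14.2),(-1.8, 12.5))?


Cross products: d1=-382.56, d2=-480.69, d3=-393.88, d4=-295.75
d1*d2 < 0 and d3*d4 < 0? no

No, they don't intersect


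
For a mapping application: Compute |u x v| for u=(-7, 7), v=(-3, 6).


|u x v| = |(-7)*6 - 7*(-3)|
= |(-42) - (-21)| = 21

21


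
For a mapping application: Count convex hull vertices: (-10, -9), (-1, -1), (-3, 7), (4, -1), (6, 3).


Convex hull vertices (CCW): (-10, -9), (4, -1), (6, 3), (-3, 7)
Count = 4

4


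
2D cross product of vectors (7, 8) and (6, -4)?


u x v = u_x*v_y - u_y*v_x = 7*(-4) - 8*6
= (-28) - 48 = -76

-76


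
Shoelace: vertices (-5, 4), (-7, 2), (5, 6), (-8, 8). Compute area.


Shoelace sum: ((-5)*2 - (-7)*4) + ((-7)*6 - 5*2) + (5*8 - (-8)*6) + ((-8)*4 - (-5)*8)
= 62
Area = |62|/2 = 31

31


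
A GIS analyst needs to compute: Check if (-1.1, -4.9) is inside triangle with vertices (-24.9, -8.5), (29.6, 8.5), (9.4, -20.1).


Cross products: AB x AP = -208.4, BC x BP = -607.34, CA x CP = -399.56
All same sign? yes

Yes, inside


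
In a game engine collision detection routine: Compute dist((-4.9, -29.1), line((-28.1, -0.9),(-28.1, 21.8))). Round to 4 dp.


|cross product| = 526.64
|line direction| = sqrt(515.29) = 22.7
Distance = 526.64/sqrt(515.29) = 23.2

23.2


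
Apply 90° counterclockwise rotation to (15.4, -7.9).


90° CCW: (x,y) -> (-y, x)
(15.4,-7.9) -> (7.9, 15.4)

(7.9, 15.4)


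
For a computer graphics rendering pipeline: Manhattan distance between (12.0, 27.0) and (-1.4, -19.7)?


|12-(-1.4)| + |27-(-19.7)| = 13.4 + 46.7 = 60.1

60.1


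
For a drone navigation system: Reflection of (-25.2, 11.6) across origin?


Reflection over origin: (x,y) -> (-x,-y)
(-25.2, 11.6) -> (25.2, -11.6)

(25.2, -11.6)


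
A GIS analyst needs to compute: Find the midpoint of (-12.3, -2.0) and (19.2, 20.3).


M = (((-12.3)+19.2)/2, ((-2)+20.3)/2)
= (3.45, 9.15)

(3.45, 9.15)


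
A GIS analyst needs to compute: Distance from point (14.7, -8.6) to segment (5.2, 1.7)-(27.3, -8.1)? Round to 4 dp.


Project P onto AB: t = 0.5319 (clamped to [0,1])
Closest point on segment: (16.9558, -3.513)
Distance: 5.5647

5.5647


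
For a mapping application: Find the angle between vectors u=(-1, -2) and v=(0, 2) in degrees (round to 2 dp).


u.v = -4, |u| = sqrt(5) = 2.2361, |v| = sqrt(4) = 2
cos(theta) = u.v/(|u||v|) = -4/sqrt(20) = -0.894427
theta = acos(-0.894427) = 153.43 degrees

153.43 degrees


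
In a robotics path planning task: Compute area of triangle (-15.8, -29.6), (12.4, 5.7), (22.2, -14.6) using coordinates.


Area = |x_A(y_B-y_C) + x_B(y_C-y_A) + x_C(y_A-y_B)|/2
= |(-320.74) + 186 + (-783.66)|/2
= 918.4/2 = 459.2

459.2


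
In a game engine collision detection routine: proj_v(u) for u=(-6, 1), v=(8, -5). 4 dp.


u.v = -53, |v| = sqrt(89) = 9.434
Scalar projection = u.v / |v| = -53 / sqrt(89) = -5.618

-5.618


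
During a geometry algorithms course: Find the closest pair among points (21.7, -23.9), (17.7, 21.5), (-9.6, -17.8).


d(P0,P1) = 45.5759, d(P0,P2) = 31.8889, d(P1,P2) = 47.8516
Closest: P0 and P2

Closest pair: (21.7, -23.9) and (-9.6, -17.8), distance = 31.8889


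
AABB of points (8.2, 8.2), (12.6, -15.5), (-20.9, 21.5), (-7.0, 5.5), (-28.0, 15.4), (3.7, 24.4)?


x range: [-28, 12.6]
y range: [-15.5, 24.4]
Bounding box: (-28,-15.5) to (12.6,24.4)

(-28,-15.5) to (12.6,24.4)


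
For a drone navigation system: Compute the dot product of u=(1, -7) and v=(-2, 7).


u . v = u_x*v_x + u_y*v_y = 1*(-2) + (-7)*7
= (-2) + (-49) = -51

-51


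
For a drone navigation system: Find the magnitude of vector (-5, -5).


|u| = sqrt((-5)^2 + (-5)^2) = sqrt(50) = 7.0711

7.0711


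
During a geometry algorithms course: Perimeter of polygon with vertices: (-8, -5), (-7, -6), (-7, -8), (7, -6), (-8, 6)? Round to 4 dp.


Sides: (-8, -5)->(-7, -6): sqrt(2) = 1.414214, (-7, -6)->(-7, -8): sqrt(4) = 2, (-7, -8)->(7, -6): sqrt(200) = 14.142136, (7, -6)->(-8, 6): sqrt(369) = 19.209373, (-8, 6)->(-8, -5): sqrt(121) = 11
Sum = 47.765723
Perimeter = 47.7657

47.7657


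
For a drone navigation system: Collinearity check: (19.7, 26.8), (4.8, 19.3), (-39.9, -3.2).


Cross product: (4.8-19.7)*((-3.2)-26.8) - (19.3-26.8)*((-39.9)-19.7)
= 0

Yes, collinear


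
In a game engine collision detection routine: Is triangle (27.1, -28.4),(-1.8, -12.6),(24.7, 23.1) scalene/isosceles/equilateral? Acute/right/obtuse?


Side lengths squared: AB^2=1084.85, BC^2=1976.74, CA^2=2658.01
Sorted: [1084.85, 1976.74, 2658.01]
By sides: Scalene, By angles: Acute

Scalene, Acute


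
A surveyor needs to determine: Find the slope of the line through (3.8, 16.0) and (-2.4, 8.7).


slope = (y2-y1)/(x2-x1) = (8.7-16)/((-2.4)-3.8) = (-7.3)/(-6.2) = 1.1774

1.1774


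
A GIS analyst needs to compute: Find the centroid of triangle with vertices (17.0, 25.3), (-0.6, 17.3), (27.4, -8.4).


Centroid = ((x_A+x_B+x_C)/3, (y_A+y_B+y_C)/3)
= ((17+(-0.6)+27.4)/3, (25.3+17.3+(-8.4))/3)
= (14.6, 11.4)

(14.6, 11.4)


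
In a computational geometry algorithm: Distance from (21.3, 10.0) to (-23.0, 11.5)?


dx=-44.3, dy=1.5
d^2 = (-44.3)^2 + 1.5^2 = 1964.74
d = sqrt(1964.74) = 44.3254

44.3254


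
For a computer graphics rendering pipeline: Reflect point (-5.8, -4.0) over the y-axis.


Reflection over y-axis: (x,y) -> (-x,y)
(-5.8, -4) -> (5.8, -4)

(5.8, -4)


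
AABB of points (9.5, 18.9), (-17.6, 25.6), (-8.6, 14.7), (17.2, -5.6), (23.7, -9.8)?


x range: [-17.6, 23.7]
y range: [-9.8, 25.6]
Bounding box: (-17.6,-9.8) to (23.7,25.6)

(-17.6,-9.8) to (23.7,25.6)


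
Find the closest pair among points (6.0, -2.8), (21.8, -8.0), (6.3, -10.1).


d(P0,P1) = 16.6337, d(P0,P2) = 7.3062, d(P1,P2) = 15.6416
Closest: P0 and P2

Closest pair: (6.0, -2.8) and (6.3, -10.1), distance = 7.3062


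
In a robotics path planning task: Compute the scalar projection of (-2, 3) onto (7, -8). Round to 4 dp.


u.v = -38, |v| = sqrt(113) = 10.6301
Scalar projection = u.v / |v| = -38 / sqrt(113) = -3.5747

-3.5747


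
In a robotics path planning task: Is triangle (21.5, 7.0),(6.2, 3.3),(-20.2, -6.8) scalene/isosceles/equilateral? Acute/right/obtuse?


Side lengths squared: AB^2=247.78, BC^2=798.97, CA^2=1929.33
Sorted: [247.78, 798.97, 1929.33]
By sides: Scalene, By angles: Obtuse

Scalene, Obtuse


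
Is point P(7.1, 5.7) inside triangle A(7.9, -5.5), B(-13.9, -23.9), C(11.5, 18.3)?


Cross products: AB x AP = -258.88, BC x BP = -134.36, CA x CP = -59.36
All same sign? yes

Yes, inside


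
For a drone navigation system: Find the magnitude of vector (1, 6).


|u| = sqrt(1^2 + 6^2) = sqrt(37) = 6.0828

6.0828


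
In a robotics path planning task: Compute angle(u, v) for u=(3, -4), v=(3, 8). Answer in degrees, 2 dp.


u.v = -23, |u| = sqrt(25) = 5, |v| = sqrt(73) = 8.544
cos(theta) = u.v/(|u||v|) = -23/sqrt(1825) = -0.538389
theta = acos(-0.538389) = 122.57 degrees

122.57 degrees


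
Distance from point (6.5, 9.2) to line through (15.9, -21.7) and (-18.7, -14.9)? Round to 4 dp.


|cross product| = 1005.22
|line direction| = sqrt(1243.4) = 35.2619
Distance = 1005.22/sqrt(1243.4) = 28.5073

28.5073


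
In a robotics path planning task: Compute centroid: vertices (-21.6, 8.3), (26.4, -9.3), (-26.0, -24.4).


Centroid = ((x_A+x_B+x_C)/3, (y_A+y_B+y_C)/3)
= (((-21.6)+26.4+(-26))/3, (8.3+(-9.3)+(-24.4))/3)
= (-7.0667, -8.4667)

(-7.0667, -8.4667)


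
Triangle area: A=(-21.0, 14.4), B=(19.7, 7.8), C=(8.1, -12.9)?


Area = |x_A(y_B-y_C) + x_B(y_C-y_A) + x_C(y_A-y_B)|/2
= |(-434.7) + (-537.81) + 53.46|/2
= 919.05/2 = 459.525

459.525


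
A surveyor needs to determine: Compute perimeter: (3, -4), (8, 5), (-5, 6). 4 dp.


Sides: (3, -4)->(8, 5): sqrt(106) = 10.29563, (8, 5)->(-5, 6): sqrt(170) = 13.038405, (-5, 6)->(3, -4): sqrt(164) = 12.806248
Sum = 36.140283
Perimeter = 36.1403

36.1403


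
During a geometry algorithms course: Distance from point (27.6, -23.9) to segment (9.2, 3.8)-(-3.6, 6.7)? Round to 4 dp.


Project P onto AB: t = 0 (clamped to [0,1])
Closest point on segment: (9.2, 3.8)
Distance: 33.2543

33.2543


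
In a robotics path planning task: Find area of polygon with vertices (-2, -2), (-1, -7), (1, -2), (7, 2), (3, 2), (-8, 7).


Shoelace sum: ((-2)*(-7) - (-1)*(-2)) + ((-1)*(-2) - 1*(-7)) + (1*2 - 7*(-2)) + (7*2 - 3*2) + (3*7 - (-8)*2) + ((-8)*(-2) - (-2)*7)
= 112
Area = |112|/2 = 56

56


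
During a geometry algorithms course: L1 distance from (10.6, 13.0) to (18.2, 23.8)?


|10.6-18.2| + |13-23.8| = 7.6 + 10.8 = 18.4

18.4


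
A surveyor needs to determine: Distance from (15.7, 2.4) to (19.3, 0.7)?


dx=3.6, dy=-1.7
d^2 = 3.6^2 + (-1.7)^2 = 15.85
d = sqrt(15.85) = 3.9812

3.9812


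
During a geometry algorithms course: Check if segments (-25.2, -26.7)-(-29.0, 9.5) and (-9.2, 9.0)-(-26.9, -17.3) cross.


Cross products: d1=211.09, d2=-529.59, d3=-714.86, d4=25.82
d1*d2 < 0 and d3*d4 < 0? yes

Yes, they intersect


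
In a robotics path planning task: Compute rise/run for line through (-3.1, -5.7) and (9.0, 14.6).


slope = (y2-y1)/(x2-x1) = (14.6-(-5.7))/(9-(-3.1)) = 20.3/12.1 = 1.6777

1.6777


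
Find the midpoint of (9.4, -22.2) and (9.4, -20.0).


M = ((9.4+9.4)/2, ((-22.2)+(-20))/2)
= (9.4, -21.1)

(9.4, -21.1)


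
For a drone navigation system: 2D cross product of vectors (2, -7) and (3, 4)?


u x v = u_x*v_y - u_y*v_x = 2*4 - (-7)*3
= 8 - (-21) = 29

29


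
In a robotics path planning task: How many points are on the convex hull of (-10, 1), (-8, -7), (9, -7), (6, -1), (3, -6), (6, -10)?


Convex hull vertices (CCW): (-10, 1), (-8, -7), (6, -10), (9, -7), (6, -1)
Count = 5

5


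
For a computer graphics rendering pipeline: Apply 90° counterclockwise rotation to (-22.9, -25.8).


90° CCW: (x,y) -> (-y, x)
(-22.9,-25.8) -> (25.8, -22.9)

(25.8, -22.9)


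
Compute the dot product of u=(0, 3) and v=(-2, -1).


u . v = u_x*v_x + u_y*v_y = 0*(-2) + 3*(-1)
= 0 + (-3) = -3

-3


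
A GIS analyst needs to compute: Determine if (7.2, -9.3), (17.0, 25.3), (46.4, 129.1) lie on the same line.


Cross product: (17-7.2)*(129.1-(-9.3)) - (25.3-(-9.3))*(46.4-7.2)
= 0

Yes, collinear


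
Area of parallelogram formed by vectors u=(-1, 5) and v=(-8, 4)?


|u x v| = |(-1)*4 - 5*(-8)|
= |(-4) - (-40)| = 36

36


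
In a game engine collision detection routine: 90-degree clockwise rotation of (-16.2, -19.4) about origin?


90° CW: (x,y) -> (y, -x)
(-16.2,-19.4) -> (-19.4, 16.2)

(-19.4, 16.2)


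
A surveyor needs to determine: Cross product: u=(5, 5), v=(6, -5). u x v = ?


u x v = u_x*v_y - u_y*v_x = 5*(-5) - 5*6
= (-25) - 30 = -55

-55


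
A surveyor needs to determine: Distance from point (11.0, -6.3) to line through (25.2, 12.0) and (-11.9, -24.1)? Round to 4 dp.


|cross product| = 166.31
|line direction| = sqrt(2679.62) = 51.765
Distance = 166.31/sqrt(2679.62) = 3.2128

3.2128


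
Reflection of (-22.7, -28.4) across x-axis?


Reflection over x-axis: (x,y) -> (x,-y)
(-22.7, -28.4) -> (-22.7, 28.4)

(-22.7, 28.4)


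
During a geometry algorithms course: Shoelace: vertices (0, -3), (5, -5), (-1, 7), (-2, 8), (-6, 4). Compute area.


Shoelace sum: (0*(-5) - 5*(-3)) + (5*7 - (-1)*(-5)) + ((-1)*8 - (-2)*7) + ((-2)*4 - (-6)*8) + ((-6)*(-3) - 0*4)
= 109
Area = |109|/2 = 54.5

54.5


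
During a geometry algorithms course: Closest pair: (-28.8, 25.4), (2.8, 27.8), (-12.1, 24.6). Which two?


d(P0,P1) = 31.691, d(P0,P2) = 16.7192, d(P1,P2) = 15.2398
Closest: P1 and P2

Closest pair: (2.8, 27.8) and (-12.1, 24.6), distance = 15.2398


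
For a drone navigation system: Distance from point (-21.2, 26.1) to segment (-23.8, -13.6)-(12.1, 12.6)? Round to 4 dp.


Project P onto AB: t = 0.5738 (clamped to [0,1])
Closest point on segment: (-3.1991, 1.4346)
Distance: 30.5354

30.5354


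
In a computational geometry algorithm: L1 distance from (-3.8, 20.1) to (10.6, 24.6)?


|(-3.8)-10.6| + |20.1-24.6| = 14.4 + 4.5 = 18.9

18.9


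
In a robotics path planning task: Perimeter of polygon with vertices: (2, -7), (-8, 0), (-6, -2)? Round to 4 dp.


Sides: (2, -7)->(-8, 0): sqrt(149) = 12.206556, (-8, 0)->(-6, -2): sqrt(8) = 2.828427, (-6, -2)->(2, -7): sqrt(89) = 9.433981
Sum = 24.468964
Perimeter = 24.469

24.469


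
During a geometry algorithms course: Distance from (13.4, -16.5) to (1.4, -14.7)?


dx=-12, dy=1.8
d^2 = (-12)^2 + 1.8^2 = 147.24
d = sqrt(147.24) = 12.1342

12.1342


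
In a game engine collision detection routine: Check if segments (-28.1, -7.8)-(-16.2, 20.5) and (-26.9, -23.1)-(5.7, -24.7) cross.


Cross products: d1=496.86, d2=1438.48, d3=-216.03, d4=-1157.65
d1*d2 < 0 and d3*d4 < 0? no

No, they don't intersect


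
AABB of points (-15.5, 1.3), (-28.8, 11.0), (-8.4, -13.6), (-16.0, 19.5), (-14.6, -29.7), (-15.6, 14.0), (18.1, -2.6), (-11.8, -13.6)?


x range: [-28.8, 18.1]
y range: [-29.7, 19.5]
Bounding box: (-28.8,-29.7) to (18.1,19.5)

(-28.8,-29.7) to (18.1,19.5)


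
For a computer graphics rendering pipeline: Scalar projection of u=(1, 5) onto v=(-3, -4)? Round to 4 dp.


u.v = -23, |v| = sqrt(25) = 5
Scalar projection = u.v / |v| = -23 / sqrt(25) = -4.6

-4.6


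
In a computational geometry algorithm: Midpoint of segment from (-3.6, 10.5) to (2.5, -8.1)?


M = (((-3.6)+2.5)/2, (10.5+(-8.1))/2)
= (-0.55, 1.2)

(-0.55, 1.2)


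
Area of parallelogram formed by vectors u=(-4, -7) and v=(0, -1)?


|u x v| = |(-4)*(-1) - (-7)*0|
= |4 - 0| = 4

4


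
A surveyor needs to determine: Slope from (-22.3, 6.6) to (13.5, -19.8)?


slope = (y2-y1)/(x2-x1) = ((-19.8)-6.6)/(13.5-(-22.3)) = (-26.4)/35.8 = -0.7374

-0.7374


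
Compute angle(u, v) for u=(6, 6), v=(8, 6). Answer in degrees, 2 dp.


u.v = 84, |u| = sqrt(72) = 8.4853, |v| = sqrt(100) = 10
cos(theta) = u.v/(|u||v|) = 84/sqrt(7200) = 0.989949
theta = acos(0.989949) = 8.13 degrees

8.13 degrees


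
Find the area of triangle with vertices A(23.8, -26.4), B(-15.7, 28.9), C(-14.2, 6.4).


Area = |x_A(y_B-y_C) + x_B(y_C-y_A) + x_C(y_A-y_B)|/2
= |535.5 + (-514.96) + 785.26|/2
= 805.8/2 = 402.9

402.9


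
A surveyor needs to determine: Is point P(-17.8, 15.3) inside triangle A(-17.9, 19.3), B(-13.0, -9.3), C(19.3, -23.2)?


Cross products: AB x AP = -16.74, BC x BP = 727.86, CA x CP = 144.55
All same sign? no

No, outside


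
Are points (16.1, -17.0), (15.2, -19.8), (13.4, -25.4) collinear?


Cross product: (15.2-16.1)*((-25.4)-(-17)) - ((-19.8)-(-17))*(13.4-16.1)
= 0

Yes, collinear


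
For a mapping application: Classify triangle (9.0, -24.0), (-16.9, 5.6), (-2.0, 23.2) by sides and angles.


Side lengths squared: AB^2=1546.97, BC^2=531.77, CA^2=2348.84
Sorted: [531.77, 1546.97, 2348.84]
By sides: Scalene, By angles: Obtuse

Scalene, Obtuse


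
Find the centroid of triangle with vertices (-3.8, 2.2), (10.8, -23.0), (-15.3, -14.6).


Centroid = ((x_A+x_B+x_C)/3, (y_A+y_B+y_C)/3)
= (((-3.8)+10.8+(-15.3))/3, (2.2+(-23)+(-14.6))/3)
= (-2.7667, -11.8)

(-2.7667, -11.8)


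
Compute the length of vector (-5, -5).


|u| = sqrt((-5)^2 + (-5)^2) = sqrt(50) = 7.0711

7.0711


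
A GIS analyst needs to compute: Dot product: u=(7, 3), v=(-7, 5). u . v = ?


u . v = u_x*v_x + u_y*v_y = 7*(-7) + 3*5
= (-49) + 15 = -34

-34


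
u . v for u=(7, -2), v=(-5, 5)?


u . v = u_x*v_x + u_y*v_y = 7*(-5) + (-2)*5
= (-35) + (-10) = -45

-45


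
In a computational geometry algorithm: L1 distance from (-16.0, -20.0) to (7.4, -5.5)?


|(-16)-7.4| + |(-20)-(-5.5)| = 23.4 + 14.5 = 37.9

37.9


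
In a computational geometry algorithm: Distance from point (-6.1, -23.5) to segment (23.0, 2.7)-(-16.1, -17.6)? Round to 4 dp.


Project P onto AB: t = 0.8603 (clamped to [0,1])
Closest point on segment: (-10.636, -14.7632)
Distance: 9.8441

9.8441


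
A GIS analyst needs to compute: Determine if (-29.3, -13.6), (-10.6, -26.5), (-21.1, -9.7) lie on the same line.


Cross product: ((-10.6)-(-29.3))*((-9.7)-(-13.6)) - ((-26.5)-(-13.6))*((-21.1)-(-29.3))
= 178.71

No, not collinear


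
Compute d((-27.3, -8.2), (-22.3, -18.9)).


dx=5, dy=-10.7
d^2 = 5^2 + (-10.7)^2 = 139.49
d = sqrt(139.49) = 11.8106

11.8106


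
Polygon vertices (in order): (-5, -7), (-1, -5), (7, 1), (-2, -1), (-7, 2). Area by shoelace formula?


Shoelace sum: ((-5)*(-5) - (-1)*(-7)) + ((-1)*1 - 7*(-5)) + (7*(-1) - (-2)*1) + ((-2)*2 - (-7)*(-1)) + ((-7)*(-7) - (-5)*2)
= 95
Area = |95|/2 = 47.5

47.5


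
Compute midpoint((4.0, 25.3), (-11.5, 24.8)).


M = ((4+(-11.5))/2, (25.3+24.8)/2)
= (-3.75, 25.05)

(-3.75, 25.05)


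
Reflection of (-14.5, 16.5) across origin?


Reflection over origin: (x,y) -> (-x,-y)
(-14.5, 16.5) -> (14.5, -16.5)

(14.5, -16.5)


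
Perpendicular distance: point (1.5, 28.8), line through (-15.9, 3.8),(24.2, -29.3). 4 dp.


|cross product| = 1578.44
|line direction| = sqrt(2703.62) = 51.9963
Distance = 1578.44/sqrt(2703.62) = 30.3567

30.3567


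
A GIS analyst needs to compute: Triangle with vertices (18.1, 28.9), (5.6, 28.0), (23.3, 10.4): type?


Side lengths squared: AB^2=157.06, BC^2=623.05, CA^2=369.29
Sorted: [157.06, 369.29, 623.05]
By sides: Scalene, By angles: Obtuse

Scalene, Obtuse


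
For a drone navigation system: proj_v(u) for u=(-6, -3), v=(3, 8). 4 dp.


u.v = -42, |v| = sqrt(73) = 8.544
Scalar projection = u.v / |v| = -42 / sqrt(73) = -4.9157

-4.9157


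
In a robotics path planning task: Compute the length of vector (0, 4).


|u| = sqrt(0^2 + 4^2) = sqrt(16) = 4

4


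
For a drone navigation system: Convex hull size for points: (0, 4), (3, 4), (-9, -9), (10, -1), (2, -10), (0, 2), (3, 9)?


Convex hull vertices (CCW): (-9, -9), (2, -10), (10, -1), (3, 9)
Count = 4

4


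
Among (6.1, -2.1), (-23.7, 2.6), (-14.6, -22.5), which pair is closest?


d(P0,P1) = 30.1684, d(P0,P2) = 29.0629, d(P1,P2) = 26.6987
Closest: P1 and P2

Closest pair: (-23.7, 2.6) and (-14.6, -22.5), distance = 26.6987


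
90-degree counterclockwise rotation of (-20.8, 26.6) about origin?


90° CCW: (x,y) -> (-y, x)
(-20.8,26.6) -> (-26.6, -20.8)

(-26.6, -20.8)


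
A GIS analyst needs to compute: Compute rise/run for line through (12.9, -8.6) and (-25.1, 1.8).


slope = (y2-y1)/(x2-x1) = (1.8-(-8.6))/((-25.1)-12.9) = 10.4/(-38) = -0.2737

-0.2737


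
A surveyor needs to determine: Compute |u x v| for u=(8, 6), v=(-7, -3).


|u x v| = |8*(-3) - 6*(-7)|
= |(-24) - (-42)| = 18

18


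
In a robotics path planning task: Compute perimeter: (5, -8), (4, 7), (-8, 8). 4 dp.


Sides: (5, -8)->(4, 7): sqrt(226) = 15.033296, (4, 7)->(-8, 8): sqrt(145) = 12.041595, (-8, 8)->(5, -8): sqrt(425) = 20.615528
Sum = 47.690419
Perimeter = 47.6904

47.6904


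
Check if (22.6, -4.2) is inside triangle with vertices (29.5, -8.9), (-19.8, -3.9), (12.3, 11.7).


Cross products: AB x AP = -197.21, BC x BP = -671.07, CA x CP = -61.3
All same sign? yes

Yes, inside


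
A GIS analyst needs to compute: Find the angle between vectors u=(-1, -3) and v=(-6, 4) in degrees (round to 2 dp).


u.v = -6, |u| = sqrt(10) = 3.1623, |v| = sqrt(52) = 7.2111
cos(theta) = u.v/(|u||v|) = -6/sqrt(520) = -0.263117
theta = acos(-0.263117) = 105.26 degrees

105.26 degrees
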